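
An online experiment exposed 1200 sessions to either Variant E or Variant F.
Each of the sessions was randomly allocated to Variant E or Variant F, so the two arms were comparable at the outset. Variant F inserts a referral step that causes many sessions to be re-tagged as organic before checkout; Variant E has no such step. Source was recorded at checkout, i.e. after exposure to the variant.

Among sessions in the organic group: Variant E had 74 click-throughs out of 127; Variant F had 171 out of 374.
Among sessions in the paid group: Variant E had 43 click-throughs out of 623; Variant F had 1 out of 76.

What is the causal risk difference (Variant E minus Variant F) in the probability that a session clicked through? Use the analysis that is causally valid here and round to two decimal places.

-0.23

The stratified and pooled comparisons disagree (Variant E wins within each traffic source; Variant F wins overall), so the answer turns on the causal role of traffic source.
Traffic source here is a post-treatment variable shaped by the variant; conditioning on it would introduce bias rather than remove it. The overall comparison is the causal one.
The causal difference is the pooled difference: 0.156 − 0.382 = -0.226.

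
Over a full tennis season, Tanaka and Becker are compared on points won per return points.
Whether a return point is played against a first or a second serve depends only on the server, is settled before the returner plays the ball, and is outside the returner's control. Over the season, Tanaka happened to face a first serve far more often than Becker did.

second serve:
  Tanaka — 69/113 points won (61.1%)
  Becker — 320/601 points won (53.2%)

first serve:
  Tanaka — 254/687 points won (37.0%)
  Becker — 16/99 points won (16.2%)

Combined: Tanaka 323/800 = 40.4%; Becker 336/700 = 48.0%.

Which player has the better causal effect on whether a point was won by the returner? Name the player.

Here serve type is a common cause — it drives both which player a case falls under and the outcome. The crude comparison mixes populations; the stratum-specific rates are the causally relevant ones.
Within each level — second serve: 61.1% vs 53.2%; first serve: 37.0% vs 16.2% — Tanaka is higher every time.

Tanaka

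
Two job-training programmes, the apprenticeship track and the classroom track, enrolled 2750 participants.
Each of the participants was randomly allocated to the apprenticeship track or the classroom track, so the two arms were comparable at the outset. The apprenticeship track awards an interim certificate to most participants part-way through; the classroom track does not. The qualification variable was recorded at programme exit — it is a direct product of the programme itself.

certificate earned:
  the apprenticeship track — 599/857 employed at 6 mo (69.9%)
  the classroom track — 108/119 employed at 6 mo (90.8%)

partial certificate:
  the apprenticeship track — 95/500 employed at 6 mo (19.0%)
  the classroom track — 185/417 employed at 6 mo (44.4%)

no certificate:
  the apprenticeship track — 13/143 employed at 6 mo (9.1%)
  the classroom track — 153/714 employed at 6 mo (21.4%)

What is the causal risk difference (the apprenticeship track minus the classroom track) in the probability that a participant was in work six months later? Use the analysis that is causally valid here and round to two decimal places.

+0.11

the classroom track is higher inside every qualification attained during the programme stratum but the apprenticeship track is higher in aggregate. Whether to stratify depends on how qualification attained during the programme relates to the programme.
Stratifying would compare programmes among participants the programmes themselves sorted into qualification attained during the programme groups — a form of selection on an intermediate. The unconditioned pooled rates give the total causal effect.
The causal difference is the pooled difference: 0.471 − 0.357 = +0.115.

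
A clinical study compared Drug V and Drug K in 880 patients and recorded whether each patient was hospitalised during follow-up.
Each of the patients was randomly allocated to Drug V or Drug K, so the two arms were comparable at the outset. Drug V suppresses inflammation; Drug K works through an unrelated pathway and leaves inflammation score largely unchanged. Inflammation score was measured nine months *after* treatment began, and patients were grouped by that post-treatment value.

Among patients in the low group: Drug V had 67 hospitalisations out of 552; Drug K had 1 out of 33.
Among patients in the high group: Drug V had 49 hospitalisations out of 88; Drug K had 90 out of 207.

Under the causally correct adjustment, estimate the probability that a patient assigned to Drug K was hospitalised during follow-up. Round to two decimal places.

Inflammation score here is a post-treatment variable shaped by the drug; conditioning on it would introduce bias rather than remove it. The overall comparison is the causal one.
So P(outcome | do(Drug K)) is just the pooled rate for Drug K: 91/240 = 0.379.

0.38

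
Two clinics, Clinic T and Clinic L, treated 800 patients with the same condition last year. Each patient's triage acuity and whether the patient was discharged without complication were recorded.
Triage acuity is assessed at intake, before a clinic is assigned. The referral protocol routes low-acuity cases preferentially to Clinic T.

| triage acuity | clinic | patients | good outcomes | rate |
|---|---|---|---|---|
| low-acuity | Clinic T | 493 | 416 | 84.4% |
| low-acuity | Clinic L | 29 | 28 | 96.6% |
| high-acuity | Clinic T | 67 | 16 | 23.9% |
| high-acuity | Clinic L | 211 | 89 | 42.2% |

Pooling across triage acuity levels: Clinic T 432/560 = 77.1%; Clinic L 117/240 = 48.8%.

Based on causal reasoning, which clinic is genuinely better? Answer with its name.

The stratified and pooled comparisons disagree (Clinic L wins within each triage acuity; Clinic T wins overall), so the answer turns on the causal role of triage acuity.
Since triage acuity is a pre-existing factor (not a product of the clinic) and it affects the outcome on its own, it is a confounder. The stratified rates, not the pooled rate, identify the causal effect.
Within each level — low-acuity: 84.4% vs 96.6%; high-acuity: 23.9% vs 42.2% — Clinic L is higher every time.

Clinic L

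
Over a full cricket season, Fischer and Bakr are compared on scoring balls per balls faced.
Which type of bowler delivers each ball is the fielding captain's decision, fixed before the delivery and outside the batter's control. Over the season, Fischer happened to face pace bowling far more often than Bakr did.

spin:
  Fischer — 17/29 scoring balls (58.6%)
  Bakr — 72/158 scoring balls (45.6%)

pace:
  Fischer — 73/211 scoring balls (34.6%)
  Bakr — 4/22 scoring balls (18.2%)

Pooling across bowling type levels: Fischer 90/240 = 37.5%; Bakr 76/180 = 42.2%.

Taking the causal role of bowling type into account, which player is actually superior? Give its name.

Fischer

Bowling type is set before the player has any effect — it is not caused by the player — and it independently drives the outcome. That makes it a confounder, so the causal comparison is within bowling type levels.
Within each level — spin: 58.6% vs 45.6%; pace: 34.6% vs 18.2% — Fischer is higher every time.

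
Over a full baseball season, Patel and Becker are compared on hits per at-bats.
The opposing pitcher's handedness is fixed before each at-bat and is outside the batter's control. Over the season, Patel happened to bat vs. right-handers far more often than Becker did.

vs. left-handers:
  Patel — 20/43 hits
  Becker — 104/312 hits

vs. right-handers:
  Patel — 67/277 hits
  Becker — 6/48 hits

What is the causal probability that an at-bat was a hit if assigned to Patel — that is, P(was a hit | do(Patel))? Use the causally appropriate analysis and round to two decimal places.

0.36

Within every pitcher handedness level Patel has the higher rate, yet pooled Becker does — Simpson's reversal.
Pitcher handedness differs across players for reasons unrelated to any effect of the player itself, and it separately predicts the outcome — a classic confounder. We must compare within pitcher handedness levels.
Standardising Patel to the population pitcher handedness mix: 0.522·20/43 + 0.478·67/277 = 0.358.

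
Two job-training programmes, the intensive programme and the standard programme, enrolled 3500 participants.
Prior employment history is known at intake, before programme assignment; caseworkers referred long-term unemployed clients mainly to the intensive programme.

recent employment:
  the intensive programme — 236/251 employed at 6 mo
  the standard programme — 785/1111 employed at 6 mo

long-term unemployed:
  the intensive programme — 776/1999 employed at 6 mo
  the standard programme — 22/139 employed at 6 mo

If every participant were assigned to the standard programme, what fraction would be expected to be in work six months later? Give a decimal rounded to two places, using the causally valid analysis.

0.37

Since prior employment history is a pre-existing factor (not a product of the programme) and it affects the outcome on its own, it is a confounder. The stratified rates, not the pooled rate, identify the causal effect.
Standardising the standard programme to the population prior employment history mix: 0.389·785/1111 + 0.611·22/139 = 0.372.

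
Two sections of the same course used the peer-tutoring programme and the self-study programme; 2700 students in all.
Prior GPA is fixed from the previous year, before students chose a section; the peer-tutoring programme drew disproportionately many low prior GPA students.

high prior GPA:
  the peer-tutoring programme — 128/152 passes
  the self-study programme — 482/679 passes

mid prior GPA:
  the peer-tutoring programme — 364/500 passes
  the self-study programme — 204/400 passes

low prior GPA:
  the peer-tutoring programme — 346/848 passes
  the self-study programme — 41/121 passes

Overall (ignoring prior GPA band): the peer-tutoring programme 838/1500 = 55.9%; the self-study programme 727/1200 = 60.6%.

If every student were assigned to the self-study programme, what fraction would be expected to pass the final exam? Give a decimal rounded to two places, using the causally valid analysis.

The prior GPA band-specific comparison favours the peer-tutoring programme throughout, but the pooled figures favour the self-study programme. The question is whether to condition on prior GPA band.
Here prior GPA band is a common cause — it drives both which teaching method a case falls under and the outcome. The crude comparison mixes populations; the stratum-specific rates are the causally relevant ones.
Standardising the self-study programme to the population prior GPA band mix: 0.308·482/679 + 0.333·204/400 + 0.359·41/121 = 0.510.

0.51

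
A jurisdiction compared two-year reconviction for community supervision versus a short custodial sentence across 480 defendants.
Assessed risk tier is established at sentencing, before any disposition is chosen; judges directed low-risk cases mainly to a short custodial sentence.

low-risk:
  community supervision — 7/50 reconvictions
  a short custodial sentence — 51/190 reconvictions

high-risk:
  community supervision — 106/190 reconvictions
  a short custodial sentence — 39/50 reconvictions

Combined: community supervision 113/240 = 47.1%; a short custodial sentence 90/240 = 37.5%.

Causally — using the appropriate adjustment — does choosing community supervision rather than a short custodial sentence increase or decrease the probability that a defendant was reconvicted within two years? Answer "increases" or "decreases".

Assessed risk tier satisfies the back-door criterion: it is not a descendant of the disposition, and it blocks the spurious path from disposition to outcome. Adjusting for it (i.e., using the within-assessed risk tier rates) gives the causal effect.
Within each level — low-risk: 14.0% vs 26.8%; high-risk: 55.8% vs 78.0% — community supervision is lower every time.

decreases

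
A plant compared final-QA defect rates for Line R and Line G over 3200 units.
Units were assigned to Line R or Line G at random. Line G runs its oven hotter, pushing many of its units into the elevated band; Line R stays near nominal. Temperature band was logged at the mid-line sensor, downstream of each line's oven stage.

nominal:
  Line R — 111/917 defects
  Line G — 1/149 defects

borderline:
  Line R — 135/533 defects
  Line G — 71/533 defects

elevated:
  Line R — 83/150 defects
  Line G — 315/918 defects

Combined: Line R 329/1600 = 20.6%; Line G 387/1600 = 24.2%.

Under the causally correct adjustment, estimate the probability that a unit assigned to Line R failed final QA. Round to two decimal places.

0.21

In-process temperature band here is a post-treatment variable shaped by the line; conditioning on it would introduce bias rather than remove it. The overall comparison is the causal one.
So P(outcome | do(Line R)) is just the pooled rate for Line R: 329/1600 = 0.206.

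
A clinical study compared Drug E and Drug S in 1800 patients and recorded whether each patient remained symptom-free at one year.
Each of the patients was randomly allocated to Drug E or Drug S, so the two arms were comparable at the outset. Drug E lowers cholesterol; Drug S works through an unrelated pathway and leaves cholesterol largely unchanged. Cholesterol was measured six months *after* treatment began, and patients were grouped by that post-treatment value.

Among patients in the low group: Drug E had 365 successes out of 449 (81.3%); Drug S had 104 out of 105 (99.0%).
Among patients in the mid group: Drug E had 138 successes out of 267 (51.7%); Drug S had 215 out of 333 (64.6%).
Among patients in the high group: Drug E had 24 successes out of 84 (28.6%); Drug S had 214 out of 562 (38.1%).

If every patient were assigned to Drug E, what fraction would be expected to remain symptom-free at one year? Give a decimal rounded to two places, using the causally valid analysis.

0.66

Cholesterol here is a post-treatment variable shaped by the drug; conditioning on it would introduce bias rather than remove it. The overall comparison is the causal one.
So P(outcome | do(Drug E)) is just the pooled rate for Drug E: 527/800 = 0.659.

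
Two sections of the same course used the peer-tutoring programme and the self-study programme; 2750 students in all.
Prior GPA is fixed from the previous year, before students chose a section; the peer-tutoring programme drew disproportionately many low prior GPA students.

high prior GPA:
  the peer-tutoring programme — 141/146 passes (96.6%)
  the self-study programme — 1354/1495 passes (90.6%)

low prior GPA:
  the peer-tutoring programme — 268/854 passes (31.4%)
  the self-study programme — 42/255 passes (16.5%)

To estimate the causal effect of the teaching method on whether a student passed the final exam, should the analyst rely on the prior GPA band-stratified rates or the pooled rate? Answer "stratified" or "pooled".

Prior GPA band is set before the teaching method has any effect — it is not caused by the teaching method — and it independently drives the outcome. That makes it a confounder, so the causal comparison is within prior GPA band levels.
Within each level — high prior GPA: 96.6% vs 90.6%; low prior GPA: 31.4% vs 16.5% — the peer-tutoring programme is higher every time.

stratified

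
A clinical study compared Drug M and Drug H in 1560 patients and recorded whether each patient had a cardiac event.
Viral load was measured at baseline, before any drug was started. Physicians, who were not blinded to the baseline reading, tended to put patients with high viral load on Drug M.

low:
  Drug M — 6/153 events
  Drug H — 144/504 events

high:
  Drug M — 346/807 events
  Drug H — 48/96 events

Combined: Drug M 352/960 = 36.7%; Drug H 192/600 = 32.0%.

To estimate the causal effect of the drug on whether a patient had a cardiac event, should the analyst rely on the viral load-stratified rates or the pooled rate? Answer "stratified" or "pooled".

stratified

The viral load-specific comparison favours Drug M throughout, but the pooled figures favour Drug H. The question is whether to condition on viral load.
Nothing the drug does changes viral load; the imbalance is an allocation artefact. With viral load also predicting the outcome, the pooled figure is confounded, and the within-stratum comparison is the causal one.
Within each level — low: 3.9% vs 28.6%; high: 42.9% vs 50.0% — Drug M is lower every time.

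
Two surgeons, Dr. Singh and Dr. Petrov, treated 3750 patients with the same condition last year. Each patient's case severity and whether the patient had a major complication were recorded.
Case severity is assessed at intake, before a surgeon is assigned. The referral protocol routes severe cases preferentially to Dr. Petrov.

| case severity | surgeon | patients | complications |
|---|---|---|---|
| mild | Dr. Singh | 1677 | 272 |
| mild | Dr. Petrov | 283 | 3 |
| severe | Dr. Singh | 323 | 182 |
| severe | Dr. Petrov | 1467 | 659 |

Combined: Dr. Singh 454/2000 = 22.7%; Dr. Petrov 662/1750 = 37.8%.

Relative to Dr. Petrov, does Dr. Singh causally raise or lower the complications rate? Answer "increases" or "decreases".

increases

Since case severity is a pre-existing factor (not a product of the surgeon) and it affects the outcome on its own, it is a confounder. The stratified rates, not the pooled rate, identify the causal effect.
Within each level — mild: 16.2% vs 1.1%; severe: 56.3% vs 44.9% — Dr. Petrov is lower every time.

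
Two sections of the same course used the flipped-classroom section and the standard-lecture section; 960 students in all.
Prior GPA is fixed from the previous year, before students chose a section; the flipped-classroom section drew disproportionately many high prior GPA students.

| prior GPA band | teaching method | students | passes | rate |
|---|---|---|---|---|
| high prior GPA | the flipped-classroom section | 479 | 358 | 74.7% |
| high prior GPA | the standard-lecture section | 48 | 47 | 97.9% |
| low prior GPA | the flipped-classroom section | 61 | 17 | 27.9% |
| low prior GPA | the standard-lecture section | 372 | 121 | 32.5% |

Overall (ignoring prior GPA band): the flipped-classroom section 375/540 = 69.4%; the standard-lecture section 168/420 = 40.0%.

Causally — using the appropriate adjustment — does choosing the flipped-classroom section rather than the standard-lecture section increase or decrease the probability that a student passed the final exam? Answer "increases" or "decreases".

decreases

Nothing the teaching method does changes prior GPA band; the imbalance is an allocation artefact. With prior GPA band also predicting the outcome, the pooled figure is confounded, and the within-stratum comparison is the causal one.
Within each level — high prior GPA: 74.7% vs 97.9%; low prior GPA: 27.9% vs 32.5% — the standard-lecture section is higher every time.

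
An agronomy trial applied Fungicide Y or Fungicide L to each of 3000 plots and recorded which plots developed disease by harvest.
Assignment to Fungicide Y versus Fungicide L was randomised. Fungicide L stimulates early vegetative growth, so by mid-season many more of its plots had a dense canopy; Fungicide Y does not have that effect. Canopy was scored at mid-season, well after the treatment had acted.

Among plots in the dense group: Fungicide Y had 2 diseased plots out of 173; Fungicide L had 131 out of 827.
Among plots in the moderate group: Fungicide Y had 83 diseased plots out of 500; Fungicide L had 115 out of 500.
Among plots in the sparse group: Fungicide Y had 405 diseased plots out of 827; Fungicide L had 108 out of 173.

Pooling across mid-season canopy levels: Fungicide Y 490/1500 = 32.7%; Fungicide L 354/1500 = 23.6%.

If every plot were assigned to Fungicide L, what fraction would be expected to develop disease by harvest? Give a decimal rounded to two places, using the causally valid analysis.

0.24

Within every mid-season canopy level Fungicide Y has the lower rate, yet pooled Fungicide L does — Simpson's reversal.
Mid-season canopy is recorded after the fungicide and is itself shifted by it — it sits on the causal path from fungicide to outcome. Conditioning on a mediator would strip out part of the effect we want; the pooled comparison gives the total causal effect.
So P(outcome | do(Fungicide L)) is just the pooled rate for Fungicide L: 354/1500 = 0.236.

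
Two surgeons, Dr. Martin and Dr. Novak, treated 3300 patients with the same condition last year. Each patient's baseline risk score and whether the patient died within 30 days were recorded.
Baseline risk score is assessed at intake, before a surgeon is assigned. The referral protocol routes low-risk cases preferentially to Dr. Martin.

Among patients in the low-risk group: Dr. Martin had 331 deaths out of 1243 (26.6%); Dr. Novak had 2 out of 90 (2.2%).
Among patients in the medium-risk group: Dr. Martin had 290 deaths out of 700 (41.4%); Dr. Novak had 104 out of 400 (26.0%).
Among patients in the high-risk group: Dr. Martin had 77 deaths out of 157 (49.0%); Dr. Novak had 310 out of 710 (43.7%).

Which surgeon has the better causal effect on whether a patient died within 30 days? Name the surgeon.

Dr. Novak

The stratified and pooled comparisons disagree (Dr. Novak wins within each baseline risk score; Dr. Martin wins overall), so the answer turns on the causal role of baseline risk score.
Here baseline risk score is a common cause — it drives both which surgeon a case falls under and the outcome. The crude comparison mixes populations; the stratum-specific rates are the causally relevant ones.
Within each level — low-risk: 26.6% vs 2.2%; medium-risk: 41.4% vs 26.0%; high-risk: 49.0% vs 43.7% — Dr. Novak is lower every time.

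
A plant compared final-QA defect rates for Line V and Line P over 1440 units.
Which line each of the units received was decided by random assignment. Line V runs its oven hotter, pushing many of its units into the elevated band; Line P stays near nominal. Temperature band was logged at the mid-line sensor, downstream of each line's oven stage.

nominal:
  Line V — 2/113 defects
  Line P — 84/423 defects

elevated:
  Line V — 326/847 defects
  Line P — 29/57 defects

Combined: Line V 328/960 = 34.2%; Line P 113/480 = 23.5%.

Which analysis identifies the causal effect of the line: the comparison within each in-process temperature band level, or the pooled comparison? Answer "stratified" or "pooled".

Stratifying would compare lines among units the lines themselves sorted into in-process temperature band groups — a form of selection on an intermediate. The unconditioned pooled rates give the total causal effect.
Pooled: Line V 34.2% vs Line P 23.5%; Line P is lower overall.

pooled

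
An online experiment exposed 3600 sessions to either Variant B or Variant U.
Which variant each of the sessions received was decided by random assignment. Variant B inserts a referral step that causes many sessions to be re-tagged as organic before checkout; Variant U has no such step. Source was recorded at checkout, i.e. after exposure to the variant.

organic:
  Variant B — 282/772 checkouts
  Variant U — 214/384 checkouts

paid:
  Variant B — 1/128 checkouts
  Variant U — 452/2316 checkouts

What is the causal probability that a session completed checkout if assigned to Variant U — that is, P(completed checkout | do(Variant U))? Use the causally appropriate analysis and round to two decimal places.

0.25

Traffic source here is a post-treatment variable shaped by the variant; conditioning on it would introduce bias rather than remove it. The overall comparison is the causal one.
So P(outcome | do(Variant U)) is just the pooled rate for Variant U: 666/2700 = 0.247.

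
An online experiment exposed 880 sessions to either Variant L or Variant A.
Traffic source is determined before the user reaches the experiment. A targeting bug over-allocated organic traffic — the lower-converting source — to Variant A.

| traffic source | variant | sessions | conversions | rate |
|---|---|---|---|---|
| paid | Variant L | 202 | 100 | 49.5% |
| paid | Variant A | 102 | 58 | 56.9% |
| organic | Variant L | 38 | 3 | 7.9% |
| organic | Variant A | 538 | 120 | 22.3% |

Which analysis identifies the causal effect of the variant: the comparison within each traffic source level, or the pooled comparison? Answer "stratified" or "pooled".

The traffic source-specific comparison favours Variant A throughout, but the pooled figures favour Variant L. The question is whether to condition on traffic source.
Nothing the variant does changes traffic source; the imbalance is an allocation artefact. With traffic source also predicting the outcome, the pooled figure is confounded, and the within-stratum comparison is the causal one.
Within each level — paid: 49.5% vs 56.9%; organic: 7.9% vs 22.3% — Variant A is higher every time.

stratified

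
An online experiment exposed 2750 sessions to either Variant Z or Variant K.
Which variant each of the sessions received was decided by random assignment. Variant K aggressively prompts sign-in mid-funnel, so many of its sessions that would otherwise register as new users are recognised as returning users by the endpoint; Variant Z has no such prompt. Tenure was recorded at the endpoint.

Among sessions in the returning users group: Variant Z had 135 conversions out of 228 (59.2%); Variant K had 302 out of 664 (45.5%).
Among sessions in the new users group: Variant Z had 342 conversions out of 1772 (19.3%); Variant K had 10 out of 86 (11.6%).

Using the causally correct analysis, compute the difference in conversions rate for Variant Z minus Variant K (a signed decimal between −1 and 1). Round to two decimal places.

Because the variant influences user tenure, user tenure is a post-treatment mediator, not a confounder. Stratifying on it would bias the estimate; the causal effect is the crude pooled difference.
The causal difference is the pooled difference: 0.238 − 0.416 = -0.177.

-0.18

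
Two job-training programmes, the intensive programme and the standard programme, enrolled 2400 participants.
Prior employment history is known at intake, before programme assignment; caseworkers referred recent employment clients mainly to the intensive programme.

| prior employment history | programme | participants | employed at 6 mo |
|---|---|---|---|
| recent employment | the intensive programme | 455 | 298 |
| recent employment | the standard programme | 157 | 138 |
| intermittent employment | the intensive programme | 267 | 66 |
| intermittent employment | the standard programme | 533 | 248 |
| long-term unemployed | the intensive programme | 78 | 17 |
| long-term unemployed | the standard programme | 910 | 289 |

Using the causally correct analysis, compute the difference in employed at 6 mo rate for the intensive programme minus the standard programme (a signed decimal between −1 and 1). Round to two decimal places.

Within every prior employment history level the standard programme has the higher rate, yet pooled the intensive programme does — Simpson's reversal.
Prior employment history is set before the programme has any effect — it is not caused by the programme — and it independently drives the outcome. That makes it a confounder, so the causal comparison is within prior employment history levels.
Adjusting over the population distribution of prior employment history: 0.255·(0.655−0.879) + 0.333·(0.247−0.465) + 0.412·(0.218−0.318) = -0.171.

-0.17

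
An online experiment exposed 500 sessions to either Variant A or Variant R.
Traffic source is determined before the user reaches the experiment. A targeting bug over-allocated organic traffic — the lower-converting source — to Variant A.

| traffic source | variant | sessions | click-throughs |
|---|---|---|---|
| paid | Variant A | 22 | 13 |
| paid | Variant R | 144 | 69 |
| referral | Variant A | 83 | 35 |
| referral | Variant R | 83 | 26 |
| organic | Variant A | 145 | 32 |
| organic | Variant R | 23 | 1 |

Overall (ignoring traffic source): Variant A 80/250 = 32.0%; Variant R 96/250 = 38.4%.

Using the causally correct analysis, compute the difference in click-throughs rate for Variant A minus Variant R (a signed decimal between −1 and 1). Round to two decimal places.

+0.13

Since traffic source is a pre-existing factor (not a product of the variant) and it affects the outcome on its own, it is a confounder. The stratified rates, not the pooled rate, identify the causal effect.
Adjusting over the population distribution of traffic source: 0.332·(0.591−0.479) + 0.332·(0.422−0.313) + 0.336·(0.221−0.043) = +0.133.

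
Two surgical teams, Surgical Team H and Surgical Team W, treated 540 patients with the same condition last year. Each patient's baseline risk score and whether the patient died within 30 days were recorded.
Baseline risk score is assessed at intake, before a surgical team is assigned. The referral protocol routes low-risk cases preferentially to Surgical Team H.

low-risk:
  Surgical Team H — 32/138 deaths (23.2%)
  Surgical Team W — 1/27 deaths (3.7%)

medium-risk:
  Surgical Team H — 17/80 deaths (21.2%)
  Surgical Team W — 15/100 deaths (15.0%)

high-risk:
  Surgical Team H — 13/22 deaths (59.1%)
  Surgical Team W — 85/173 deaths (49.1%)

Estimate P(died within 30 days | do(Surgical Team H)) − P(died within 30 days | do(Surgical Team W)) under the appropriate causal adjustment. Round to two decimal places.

+0.12

Within every baseline risk score level Surgical Team W has the lower rate, yet pooled Surgical Team H does — Simpson's reversal.
Nothing the surgical team does changes baseline risk score; the imbalance is an allocation artefact. With baseline risk score also predicting the outcome, the pooled figure is confounded, and the within-stratum comparison is the causal one.
Adjusting over the population distribution of baseline risk score: 0.306·(0.232−0.037) + 0.333·(0.212−0.150) + 0.361·(0.591−0.491) = +0.116.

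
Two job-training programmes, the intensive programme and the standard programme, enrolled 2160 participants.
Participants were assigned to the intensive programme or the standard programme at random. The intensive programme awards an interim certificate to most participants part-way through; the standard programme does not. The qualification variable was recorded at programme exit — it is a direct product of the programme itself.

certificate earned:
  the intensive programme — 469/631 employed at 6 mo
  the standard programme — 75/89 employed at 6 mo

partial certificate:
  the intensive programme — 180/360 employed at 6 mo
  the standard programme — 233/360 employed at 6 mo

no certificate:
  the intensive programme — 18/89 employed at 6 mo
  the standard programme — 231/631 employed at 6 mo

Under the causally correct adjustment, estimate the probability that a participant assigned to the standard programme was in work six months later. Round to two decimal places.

0.50

Qualification attained during the programme here is a post-treatment variable shaped by the programme; conditioning on it would introduce bias rather than remove it. The overall comparison is the causal one.
So P(outcome | do(the standard programme)) is just the pooled rate for the standard programme: 539/1080 = 0.499.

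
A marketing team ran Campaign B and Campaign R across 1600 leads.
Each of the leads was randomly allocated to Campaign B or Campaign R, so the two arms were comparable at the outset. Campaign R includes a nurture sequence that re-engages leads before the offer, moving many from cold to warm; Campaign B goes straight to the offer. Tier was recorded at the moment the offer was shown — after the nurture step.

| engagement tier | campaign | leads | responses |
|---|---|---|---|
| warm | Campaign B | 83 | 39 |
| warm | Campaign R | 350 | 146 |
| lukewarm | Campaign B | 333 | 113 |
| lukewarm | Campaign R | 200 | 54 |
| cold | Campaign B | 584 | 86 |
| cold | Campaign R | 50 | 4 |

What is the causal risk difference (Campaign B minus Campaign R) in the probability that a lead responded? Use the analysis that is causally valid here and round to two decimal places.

-0.10

Within every engagement tier level Campaign B has the higher rate, yet pooled Campaign R does — Simpson's reversal.
Engagement tier is downstream of the campaign. One should not condition on a consequence of treatment, so the overall rates are the right comparison.
The causal difference is the pooled difference: 0.238 − 0.340 = -0.102.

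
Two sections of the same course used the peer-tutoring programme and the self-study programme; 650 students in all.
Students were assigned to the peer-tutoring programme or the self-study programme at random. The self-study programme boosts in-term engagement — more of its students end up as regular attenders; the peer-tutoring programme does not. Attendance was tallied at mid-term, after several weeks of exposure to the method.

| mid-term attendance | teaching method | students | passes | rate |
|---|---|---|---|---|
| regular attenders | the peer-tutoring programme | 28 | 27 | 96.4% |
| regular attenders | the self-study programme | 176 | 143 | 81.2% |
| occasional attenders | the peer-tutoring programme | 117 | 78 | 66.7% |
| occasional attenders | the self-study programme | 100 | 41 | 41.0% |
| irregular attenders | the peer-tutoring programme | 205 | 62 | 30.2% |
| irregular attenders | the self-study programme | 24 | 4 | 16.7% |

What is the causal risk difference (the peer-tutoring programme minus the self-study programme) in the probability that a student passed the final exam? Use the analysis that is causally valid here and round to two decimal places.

Stratifying would compare teaching methods among students the teaching methods themselves sorted into mid-term attendance groups — a form of selection on an intermediate. The unconditioned pooled rates give the total causal effect.
The causal difference is the pooled difference: 0.477 − 0.627 = -0.150.

-0.15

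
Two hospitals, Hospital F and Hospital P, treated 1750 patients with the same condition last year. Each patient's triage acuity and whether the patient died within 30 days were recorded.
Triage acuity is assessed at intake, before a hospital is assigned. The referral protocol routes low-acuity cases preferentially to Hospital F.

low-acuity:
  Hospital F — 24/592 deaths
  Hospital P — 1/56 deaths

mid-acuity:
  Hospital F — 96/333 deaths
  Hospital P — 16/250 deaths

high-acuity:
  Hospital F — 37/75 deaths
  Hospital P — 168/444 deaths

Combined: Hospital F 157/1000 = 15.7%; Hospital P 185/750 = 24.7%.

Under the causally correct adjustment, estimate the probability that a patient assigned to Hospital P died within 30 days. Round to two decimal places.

Triage acuity differs across hospitals for reasons unrelated to any effect of the hospital itself, and it separately predicts the outcome — a classic confounder. We must compare within triage acuity levels.
Standardising Hospital P to the population triage acuity mix: 0.370·1/56 + 0.333·16/250 + 0.297·168/444 = 0.140.

0.14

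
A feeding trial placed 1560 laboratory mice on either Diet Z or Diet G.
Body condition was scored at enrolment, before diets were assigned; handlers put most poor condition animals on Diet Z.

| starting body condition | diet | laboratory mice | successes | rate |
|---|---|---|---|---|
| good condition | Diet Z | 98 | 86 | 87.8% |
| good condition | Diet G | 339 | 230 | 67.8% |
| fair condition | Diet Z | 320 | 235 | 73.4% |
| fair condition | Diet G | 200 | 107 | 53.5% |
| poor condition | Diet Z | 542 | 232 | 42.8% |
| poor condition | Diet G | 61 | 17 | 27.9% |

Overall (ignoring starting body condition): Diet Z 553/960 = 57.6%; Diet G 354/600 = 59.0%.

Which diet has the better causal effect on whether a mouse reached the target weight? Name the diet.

Diet Z

The starting body condition-specific comparison favours Diet Z throughout, but the pooled figures favour Diet G. The question is whether to condition on starting body condition.
Here starting body condition is a common cause — it drives both which diet a case falls under and the outcome. The crude comparison mixes populations; the stratum-specific rates are the causally relevant ones.
Within each level — good condition: 87.8% vs 67.8%; fair condition: 73.4% vs 53.5%; poor condition: 42.8% vs 27.9% — Diet Z is higher every time.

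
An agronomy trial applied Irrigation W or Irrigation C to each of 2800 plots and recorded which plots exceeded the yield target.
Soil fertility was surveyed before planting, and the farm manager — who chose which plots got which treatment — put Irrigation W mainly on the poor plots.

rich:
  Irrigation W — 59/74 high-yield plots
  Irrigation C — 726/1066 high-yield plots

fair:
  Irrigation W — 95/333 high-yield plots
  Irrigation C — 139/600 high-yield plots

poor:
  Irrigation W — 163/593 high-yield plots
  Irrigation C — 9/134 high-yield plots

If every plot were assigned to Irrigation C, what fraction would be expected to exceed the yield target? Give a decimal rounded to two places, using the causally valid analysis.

Here soil fertility is a common cause — it drives both which irrigation a case falls under and the outcome. The crude comparison mixes populations; the stratum-specific rates are the causally relevant ones.
Standardising Irrigation C to the population soil fertility mix: 0.407·726/1066 + 0.333·139/600 + 0.260·9/134 = 0.372.

0.37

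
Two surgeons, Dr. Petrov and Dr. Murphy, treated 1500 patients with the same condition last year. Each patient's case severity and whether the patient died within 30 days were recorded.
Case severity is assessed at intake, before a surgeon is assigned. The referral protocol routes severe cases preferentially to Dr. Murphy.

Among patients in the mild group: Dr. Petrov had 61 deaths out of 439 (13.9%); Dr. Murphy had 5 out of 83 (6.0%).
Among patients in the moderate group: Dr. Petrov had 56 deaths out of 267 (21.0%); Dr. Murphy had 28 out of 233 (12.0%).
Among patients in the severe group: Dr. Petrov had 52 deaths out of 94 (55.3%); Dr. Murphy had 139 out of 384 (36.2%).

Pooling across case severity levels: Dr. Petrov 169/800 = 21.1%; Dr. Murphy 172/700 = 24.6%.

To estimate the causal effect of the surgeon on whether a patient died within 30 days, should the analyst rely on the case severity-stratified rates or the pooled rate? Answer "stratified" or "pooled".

Case severity is set before the surgeon has any effect — it is not caused by the surgeon — and it independently drives the outcome. That makes it a confounder, so the causal comparison is within case severity levels.
Within each level — mild: 13.9% vs 6.0%; moderate: 21.0% vs 12.0%; severe: 55.3% vs 36.2% — Dr. Murphy is lower every time.

stratified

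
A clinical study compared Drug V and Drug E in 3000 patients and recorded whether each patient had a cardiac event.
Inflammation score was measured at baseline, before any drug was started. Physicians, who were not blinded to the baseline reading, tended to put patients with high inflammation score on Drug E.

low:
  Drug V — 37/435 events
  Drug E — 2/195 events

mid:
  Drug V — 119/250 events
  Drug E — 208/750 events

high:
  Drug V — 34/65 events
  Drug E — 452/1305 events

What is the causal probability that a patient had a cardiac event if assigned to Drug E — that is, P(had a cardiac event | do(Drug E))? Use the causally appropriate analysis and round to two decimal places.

Inflammation score satisfies the back-door criterion: it is not a descendant of the drug, and it blocks the spurious path from drug to outcome. Adjusting for it (i.e., using the within-inflammation score rates) gives the causal effect.
Standardising Drug E to the population inflammation score mix: 0.210·2/195 + 0.333·208/750 + 0.457·452/1305 = 0.253.

0.25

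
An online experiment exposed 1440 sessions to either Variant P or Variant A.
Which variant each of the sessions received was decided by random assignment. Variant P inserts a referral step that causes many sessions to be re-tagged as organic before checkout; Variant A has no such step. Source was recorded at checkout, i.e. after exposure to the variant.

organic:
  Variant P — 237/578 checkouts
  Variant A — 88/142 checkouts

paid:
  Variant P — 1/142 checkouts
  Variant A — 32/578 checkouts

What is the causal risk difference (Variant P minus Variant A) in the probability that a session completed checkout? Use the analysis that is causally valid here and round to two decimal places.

Because the variant influences traffic source, traffic source is a post-treatment mediator, not a confounder. Stratifying on it would bias the estimate; the causal effect is the crude pooled difference.
The causal difference is the pooled difference: 0.331 − 0.167 = +0.164.

+0.16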